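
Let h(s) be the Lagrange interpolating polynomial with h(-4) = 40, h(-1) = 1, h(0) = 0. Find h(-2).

8

Evaluate each Lagrange basis at s = -2:
L_0(-2) = (-1)·(-2)/[(-3)·(-4)] = 1/6
L_1(-2) = (2)·(-2)/[(3)·(-1)] = 4/3
L_2(-2) = (2)·(-1)/[(4)·(1)] = -1/2
Sum: 40·(1/6) + 1·(4/3) + 0 = 8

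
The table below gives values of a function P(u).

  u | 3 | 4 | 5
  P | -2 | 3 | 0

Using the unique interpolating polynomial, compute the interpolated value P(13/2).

-39/2

L_0(13/2) = (5/2)·(3/2)/[(-1)·(-2)] = 15/8
L_1(13/2) = (7/2)·(3/2)/[(1)·(-1)] = -21/4
L_2(13/2) = (7/2)·(5/2)/[(2)·(1)] = 35/8
Sum: (-2)·(15/8) + 3·(-21/4) + 0 = -39/2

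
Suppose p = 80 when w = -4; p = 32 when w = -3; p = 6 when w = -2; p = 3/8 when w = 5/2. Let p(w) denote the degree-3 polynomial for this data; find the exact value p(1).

L_0(1) = (4)·(3)·(-3/2)/[(-1)·(-2)·(-13/2)] = 18/13
L_1(1) = (5)·(3)·(-3/2)/[(1)·(-1)·(-11/2)] = -45/11
L_2(1) = (5)·(4)·(-3/2)/[(2)·(1)·(-9/2)] = 10/3
L_3(1) = (5)·(4)·(3)/[(13/2)·(11/2)·(9/2)] = 160/429
Sum: 80·(18/13) + 32·(-45/11) + 6·(10/3) + 3/8·(160/429) = 0

0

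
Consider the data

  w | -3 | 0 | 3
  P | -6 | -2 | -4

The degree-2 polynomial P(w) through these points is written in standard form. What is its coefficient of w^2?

-1/3

The leading coefficient equals the top divided difference P[-3,0,3].
P[-3,0] = (-2 - (-6)) / (0 - (-3)) = 4/3
P[0,3] = (-4 - (-2)) / (3 - 0) = -2/3
P[-3,0,3] = (-2/3 - 4/3) / (3 - (-3)) = -1/3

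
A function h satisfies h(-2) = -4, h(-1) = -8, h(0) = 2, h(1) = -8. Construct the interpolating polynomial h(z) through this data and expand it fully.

h(z) = -(17/3)z^3 - 10z^2 + (17/3)z + 2

Build the Lagrange basis polynomials:
L_0(z) = (z + 1)z(z - 1) / [-6] = -(1/6)z^3 + (1/6)z
L_1(z) = (z + 2)z(z - 1) / [2] = (1/2)z^3 + (1/2)z^2 - z
L_2(z) = (z + 2)(z + 1)(z - 1) / [-2] = -(1/2)z^3 - z^2 + (1/2)z + 1
L_3(z) = (z + 2)(z + 1)z / [6] = (1/6)z^3 + (1/2)z^2 + (1/3)z
h(z) = (-4)·L_0 + (-8)·L_1 + 2·L_2 + (-8)·L_3
  (-4)·L_0(z) = (2/3)z^3 - (2/3)z
  (-8)·L_1(z) = -4z^3 - 4z^2 + 8z
  2·L_2(z) = -z^3 - 2z^2 + z + 2
  (-8)·L_3(z) = -(4/3)z^3 - 4z^2 - (8/3)z
Adding term by term: -(17/3)z^3 - 10z^2 + (17/3)z + 2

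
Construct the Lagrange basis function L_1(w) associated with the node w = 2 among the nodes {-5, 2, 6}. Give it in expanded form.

L_1(w) = (w + 5)(w - 6) / [(7)·(-4)]
       = (w^2 - w - 30) / (-28)

L_1(w) = -(1/28)w^2 + (1/28)w + 15/14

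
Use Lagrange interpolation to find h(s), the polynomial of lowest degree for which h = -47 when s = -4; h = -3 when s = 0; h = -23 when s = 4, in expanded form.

h(s) = -2s^2 + 3s - 3

Build the Lagrange basis polynomials:
L_0(s) = s(s - 4) / [32] = (1/32)s^2 - (1/8)s
L_1(s) = (s + 4)(s - 4) / [-16] = -(1/16)s^2 + 1
L_2(s) = (s + 4)s / [32] = (1/32)s^2 + (1/8)s
h(s) = (-47)·L_0 + (-3)·L_1 + (-23)·L_2
  (-47)·L_0(s) = -(47/32)s^2 + (47/8)s
  (-3)·L_1(s) = (3/16)s^2 - 3
  (-23)·L_2(s) = -(23/32)s^2 - (23/8)s
Adding term by term: -2s^2 + 3s - 3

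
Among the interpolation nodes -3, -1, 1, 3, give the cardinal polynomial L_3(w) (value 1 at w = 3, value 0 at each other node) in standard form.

L_3(w) = (w + 3)(w + 1)(w - 1) / [(6)·(4)·(2)]
       = (w^3 + 3w^2 - w - 3) / (48)

L_3(w) = (1/48)w^3 + (1/16)w^2 - (1/48)w - 1/16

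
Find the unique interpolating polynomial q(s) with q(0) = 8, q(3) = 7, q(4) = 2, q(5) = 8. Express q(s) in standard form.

q(s) = (4/3)s^3 - (21/2)s^2 + (115/6)s + 8

Build the Lagrange basis polynomials:
L_0(s) = (s - 3)(s - 4)(s - 5) / [-60] = -(1/60)s^3 + (1/5)s^2 - (47/60)s + 1
L_1(s) = s(s - 4)(s - 5) / [6] = (1/6)s^3 - (3/2)s^2 + (10/3)s
L_2(s) = s(s - 3)(s - 5) / [-4] = -(1/4)s^3 + 2s^2 - (15/4)s
L_3(s) = s(s - 3)(s - 4) / [10] = (1/10)s^3 - (7/10)s^2 + (6/5)s
q(s) = 8·L_0 + 7·L_1 + 2·L_2 + 8·L_3
  8·L_0(s) = -(2/15)s^3 + (8/5)s^2 - (94/15)s + 8
  7·L_1(s) = (7/6)s^3 - (21/2)s^2 + (70/3)s
  2·L_2(s) = -(1/2)s^3 + 4s^2 - (15/2)s
  8·L_3(s) = (4/5)s^3 - (28/5)s^2 + (48/5)s
Adding term by term: (4/3)s^3 - (21/2)s^2 + (115/6)s + 8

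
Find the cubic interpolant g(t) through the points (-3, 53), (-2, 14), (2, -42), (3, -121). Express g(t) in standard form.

g(t) = -3t^3 - 4t^2 - 2t + 2

Newton's divided differences:
g[-3,-2] = (14 - 53) / (-2 - (-3)) = -39
g[-2,2] = (-42 - 14) / (2 - (-2)) = -14
g[2,3] = (-121 - (-42)) / (3 - 2) = -79
g[-3,-2,2] = (-14 - (-39)) / (2 - (-3)) = 5
g[-2,2,3] = (-79 - (-14)) / (3 - (-2)) = -13
g[-3,-2,2,3] = (-13 - 5) / (3 - (-3)) = -3
g(t) = 53 + (-39)·(t + 3) + 5·(t + 3)(t + 2) + (-3)·(t + 3)(t + 2)(t - 2)
Expanding: g(t) = -3t^3 - 4t^2 - 2t + 2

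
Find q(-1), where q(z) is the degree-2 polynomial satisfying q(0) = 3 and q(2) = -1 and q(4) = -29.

Using Newton's divided-difference form:
q[0,2] = (-1 - 3) / (2 - 0) = -2
q[2,4] = (-29 - (-1)) / (4 - 2) = -14
q[0,2,4] = (-14 - (-2)) / (4 - 0) = -3
q(-1) = 3 + (-2)·(-1) + (-3)·(-1)·(-3) = -4

-4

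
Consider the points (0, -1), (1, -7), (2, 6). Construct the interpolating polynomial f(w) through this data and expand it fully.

L_0(w) = (w - 1)(w - 2) / [2] = (1/2)w^2 - (3/2)w + 1
L_1(w) = w(w - 2) / [-1] = -w^2 + 2w
L_2(w) = w(w - 1) / [2] = (1/2)w^2 - (1/2)w
f(w) = (-1)·L_0 + (-7)·L_1 + 6·L_2
  (-1)·L_0(w) = -(1/2)w^2 + (3/2)w - 1
  (-7)·L_1(w) = 7w^2 - 14w
  6·L_2(w) = 3w^2 - 3w
Adding term by term: (19/2)w^2 - (31/2)w - 1

f(w) = (19/2)w^2 - (31/2)w - 1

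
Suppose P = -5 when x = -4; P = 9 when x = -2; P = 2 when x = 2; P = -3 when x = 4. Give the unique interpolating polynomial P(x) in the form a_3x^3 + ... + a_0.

L_0(x) = (x + 2)(x - 2)(x - 4) / [-96] = -(1/96)x^3 + (1/24)x^2 + (1/24)x - 1/6
L_1(x) = (x + 4)(x - 2)(x - 4) / [48] = (1/48)x^3 - (1/24)x^2 - (1/3)x + 2/3
L_2(x) = (x + 4)(x + 2)(x - 4) / [-48] = -(1/48)x^3 - (1/24)x^2 + (1/3)x + 2/3
L_3(x) = (x + 4)(x + 2)(x - 2) / [96] = (1/96)x^3 + (1/24)x^2 - (1/24)x - 1/6
P(x) = (-5)·L_0 + 9·L_1 + 2·L_2 + (-3)·L_3
  (-5)·L_0(x) = (5/96)x^3 - (5/24)x^2 - (5/24)x + 5/6
  9·L_1(x) = (3/16)x^3 - (3/8)x^2 - 3x + 6
  2·L_2(x) = -(1/24)x^3 - (1/12)x^2 + (2/3)x + 4/3
  (-3)·L_3(x) = -(1/32)x^3 - (1/8)x^2 + (1/8)x + 1/2
Adding term by term: (1/6)x^3 - (19/24)x^2 - (29/12)x + 26/3

P(x) = (1/6)x^3 - (19/24)x^2 - (29/12)x + 26/3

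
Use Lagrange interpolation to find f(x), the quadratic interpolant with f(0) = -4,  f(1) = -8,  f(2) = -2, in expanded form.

f(x) = 5x^2 - 9x - 4

L_0(x) = (x - 1)(x - 2) / [2] = (1/2)x^2 - (3/2)x + 1
L_1(x) = x(x - 2) / [-1] = -x^2 + 2x
L_2(x) = x(x - 1) / [2] = (1/2)x^2 - (1/2)x
f(x) = (-4)·L_0 + (-8)·L_1 + (-2)·L_2
  (-4)·L_0(x) = -2x^2 + 6x - 4
  (-8)·L_1(x) = 8x^2 - 16x
  (-2)·L_2(x) = -x^2 + x
Adding term by term: 5x^2 - 9x - 4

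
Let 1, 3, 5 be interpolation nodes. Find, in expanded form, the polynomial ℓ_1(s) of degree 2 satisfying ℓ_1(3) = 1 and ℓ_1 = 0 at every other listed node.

ℓ_1(s) = (s - 1)(s - 5) / [(2)·(-2)]
       = (s^2 - 6s + 5) / (-4)

ℓ_1(s) = -(1/4)s^2 + (3/2)s - 5/4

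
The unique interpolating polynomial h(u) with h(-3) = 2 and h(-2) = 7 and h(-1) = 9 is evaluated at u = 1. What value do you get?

4

L_0(1) = (3)·(2)/[(-1)·(-2)] = 3
L_1(1) = (4)·(2)/[(1)·(-1)] = -8
L_2(1) = (4)·(3)/[(2)·(1)] = 6
Sum: 2·(3) + 7·(-8) + 9·(6) = 4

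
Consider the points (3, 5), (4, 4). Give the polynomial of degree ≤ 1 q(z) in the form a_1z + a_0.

L_0(z) = (z - 4) / [-1] = -z + 4
L_1(z) = (z - 3) / [1] = z - 3
q(z) = 5·L_0 + 4·L_1
  5·L_0(z) = -5z + 20
  4·L_1(z) = 4z - 12
Adding term by term: -z + 8

q(z) = -z + 8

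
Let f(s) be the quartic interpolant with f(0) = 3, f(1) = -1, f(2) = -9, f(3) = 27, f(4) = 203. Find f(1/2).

Using Newton's divided-difference form:
f[0,1] = (-1 - 3) / (1 - 0) = -4
f[1,2] = (-9 - (-1)) / (2 - 1) = -8
f[2,3] = (27 - (-9)) / (3 - 2) = 36
f[3,4] = (203 - 27) / (4 - 3) = 176
f[0,1,2] = (-8 - (-4)) / (2 - 0) = -2
f[1,2,3] = (36 - (-8)) / (3 - 1) = 22
f[2,3,4] = (176 - 36) / (4 - 2) = 70
f[0,1,2,3] = (22 - (-2)) / (3 - 0) = 8
f[1,2,3,4] = (70 - 22) / (4 - 1) = 16
f[0,1,2,3,4] = (16 - 8) / (4 - 0) = 2
f(1/2) = 3 + (-4)·(1/2) + (-2)·(1/2)·(-1/2) + 8·(1/2)·(-1/2)·(-3/2) + 2·(1/2)·(-1/2)·(-3/2)·(-5/2) = 21/8

21/8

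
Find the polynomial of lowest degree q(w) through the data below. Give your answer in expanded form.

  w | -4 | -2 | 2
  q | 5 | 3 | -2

q(w) = -(1/24)w^2 - (5/4)w + 2/3

Newton's divided differences:
q[-4,-2] = (3 - 5) / (-2 - (-4)) = -1
q[-2,2] = (-2 - 3) / (2 - (-2)) = -5/4
q[-4,-2,2] = (-5/4 - (-1)) / (2 - (-4)) = -1/24
q(w) = 5 + (-1)·(w + 4) + (-1/24)·(w + 4)(w + 2)
Expanding: q(w) = -(1/24)w^2 - (5/4)w + 2/3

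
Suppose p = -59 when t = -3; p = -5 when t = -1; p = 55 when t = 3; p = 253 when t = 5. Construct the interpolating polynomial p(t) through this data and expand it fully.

p(t) = 2t^3 + t - 2

Build the Lagrange basis polynomials:
L_0(t) = (t + 1)(t - 3)(t - 5) / [-96] = -(1/96)t^3 + (7/96)t^2 - (7/96)t - 5/32
L_1(t) = (t + 3)(t - 3)(t - 5) / [48] = (1/48)t^3 - (5/48)t^2 - (3/16)t + 15/16
L_2(t) = (t + 3)(t + 1)(t - 5) / [-48] = -(1/48)t^3 + (1/48)t^2 + (17/48)t + 5/16
L_3(t) = (t + 3)(t + 1)(t - 3) / [96] = (1/96)t^3 + (1/96)t^2 - (3/32)t - 3/32
p(t) = (-59)·L_0 + (-5)·L_1 + 55·L_2 + 253·L_3
  (-59)·L_0(t) = (59/96)t^3 - (413/96)t^2 + (413/96)t + 295/32
  (-5)·L_1(t) = -(5/48)t^3 + (25/48)t^2 + (15/16)t - 75/16
  55·L_2(t) = -(55/48)t^3 + (55/48)t^2 + (935/48)t + 275/16
  253·L_3(t) = (253/96)t^3 + (253/96)t^2 - (759/32)t - 759/32
Adding term by term: 2t^3 + t - 2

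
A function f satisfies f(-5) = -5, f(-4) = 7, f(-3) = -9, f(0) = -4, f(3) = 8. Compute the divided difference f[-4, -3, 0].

f[-4,-3] = (-9 - 7) / (-3 - (-4)) = -16
f[-3,0] = (-4 - (-9)) / (0 - (-3)) = 5/3
f[-4,-3,0] = (5/3 - (-16)) / (0 - (-4)) = 53/12

53/12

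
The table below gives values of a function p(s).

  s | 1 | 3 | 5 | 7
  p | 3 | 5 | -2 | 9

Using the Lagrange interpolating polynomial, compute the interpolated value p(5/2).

Evaluate each Lagrange basis at s = 5/2:
L_0(5/2) = (-1/2)·(-5/2)·(-9/2)/[(-2)·(-4)·(-6)] = 15/128
L_1(5/2) = (3/2)·(-5/2)·(-9/2)/[(2)·(-2)·(-4)] = 135/128
L_2(5/2) = (3/2)·(-1/2)·(-9/2)/[(4)·(2)·(-2)] = -27/128
L_3(5/2) = (3/2)·(-1/2)·(-5/2)/[(6)·(4)·(2)] = 5/128
Sum: 3·(15/128) + 5·(135/128) + (-2)·(-27/128) + 9·(5/128) = 819/128

819/128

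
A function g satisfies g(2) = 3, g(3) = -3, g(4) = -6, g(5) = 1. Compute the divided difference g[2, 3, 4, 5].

g[2,3] = (-3 - 3) / (3 - 2) = -6
g[3,4] = (-6 - (-3)) / (4 - 3) = -3
g[4,5] = (1 - (-6)) / (5 - 4) = 7
g[2,3,4] = (-3 - (-6)) / (4 - 2) = 3/2
g[3,4,5] = (7 - (-3)) / (5 - 3) = 5
g[2,3,4,5] = (5 - 3/2) / (5 - 2) = 7/6

7/6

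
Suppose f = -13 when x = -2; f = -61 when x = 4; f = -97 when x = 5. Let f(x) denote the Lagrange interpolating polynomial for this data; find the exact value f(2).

L_0(2) = (-2)·(-3)/[(-6)·(-7)] = 1/7
L_1(2) = (4)·(-3)/[(6)·(-1)] = 2
L_2(2) = (4)·(-2)/[(7)·(1)] = -8/7
Sum: (-13)·(1/7) + (-61)·(2) + (-97)·(-8/7) = -13

-13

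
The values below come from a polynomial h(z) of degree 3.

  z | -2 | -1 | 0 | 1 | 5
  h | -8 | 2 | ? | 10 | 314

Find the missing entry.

4

The 4 known values determine h uniquely (degree ≤ 3).
Evaluate each Lagrange basis at z = 0:
L_0(0) = (1)·(-1)·(-5)/[(-1)·(-3)·(-7)] = -5/21
L_1(0) = (2)·(-1)·(-5)/[(1)·(-2)·(-6)] = 5/6
L_2(0) = (2)·(1)·(-5)/[(3)·(2)·(-4)] = 5/12
L_3(0) = (2)·(1)·(-1)/[(7)·(6)·(4)] = -1/84
Sum: (-8)·(-5/21) + 2·(5/6) + 10·(5/12) + 314·(-1/84) = 4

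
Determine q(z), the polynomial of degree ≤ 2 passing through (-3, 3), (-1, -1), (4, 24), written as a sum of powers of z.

Newton's divided differences:
q[-3,-1] = (-1 - 3) / (-1 - (-3)) = -2
q[-1,4] = (24 - (-1)) / (4 - (-1)) = 5
q[-3,-1,4] = (5 - (-2)) / (4 - (-3)) = 1
q(z) = 3 + (-2)·(z + 3) + 1·(z + 3)(z + 1)
Expanding: q(z) = z^2 + 2z

q(z) = z^2 + 2z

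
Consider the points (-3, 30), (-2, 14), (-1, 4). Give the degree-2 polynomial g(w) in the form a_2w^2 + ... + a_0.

g(w) = 3w^2 - w

L_0(w) = (w + 2)(w + 1) / [2] = (1/2)w^2 + (3/2)w + 1
L_1(w) = (w + 3)(w + 1) / [-1] = -w^2 - 4w - 3
L_2(w) = (w + 3)(w + 2) / [2] = (1/2)w^2 + (5/2)w + 3
g(w) = 30·L_0 + 14·L_1 + 4·L_2
  30·L_0(w) = 15w^2 + 45w + 30
  14·L_1(w) = -14w^2 - 56w - 42
  4·L_2(w) = 2w^2 + 10w + 12
Adding term by term: 3w^2 - w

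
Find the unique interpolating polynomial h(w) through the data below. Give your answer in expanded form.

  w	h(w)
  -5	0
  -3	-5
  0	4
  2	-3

h(w) = -(12/35)w^3 - (23/14)w^2 + (81/70)w + 4

Newton's divided differences:
h[-5,-3] = (-5 - 0) / (-3 - (-5)) = -5/2
h[-3,0] = (4 - (-5)) / (0 - (-3)) = 3
h[0,2] = (-3 - 4) / (2 - 0) = -7/2
h[-5,-3,0] = (3 - (-5/2)) / (0 - (-5)) = 11/10
h[-3,0,2] = (-7/2 - 3) / (2 - (-3)) = -13/10
h[-5,-3,0,2] = (-13/10 - 11/10) / (2 - (-5)) = -12/35
h(w) = (-5/2)·(w + 5) + (11/10)·(w + 5)(w + 3) + (-12/35)·(w + 5)(w + 3)w
Expanding: h(w) = -(12/35)w^3 - (23/14)w^2 + (81/70)w + 4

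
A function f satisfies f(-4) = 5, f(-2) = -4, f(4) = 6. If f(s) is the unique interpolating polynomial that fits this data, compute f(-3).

-13/48

Evaluate each Lagrange basis at s = -3:
L_0(-3) = (-1)·(-7)/[(-2)·(-8)] = 7/16
L_1(-3) = (1)·(-7)/[(2)·(-6)] = 7/12
L_2(-3) = (1)·(-1)/[(8)·(6)] = -1/48
Sum: 5·(7/16) + (-4)·(7/12) + 6·(-1/48) = -13/48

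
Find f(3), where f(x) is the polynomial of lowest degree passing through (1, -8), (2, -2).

Evaluate each Lagrange basis at x = 3:
L_0(3) = (1)/[(-1)] = -1
L_1(3) = (2)/[(1)] = 2
Sum: (-8)·(-1) + (-2)·(2) = 4

4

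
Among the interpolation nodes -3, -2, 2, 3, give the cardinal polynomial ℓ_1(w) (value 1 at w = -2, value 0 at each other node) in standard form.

ℓ_1(w) = (w + 3)(w - 2)(w - 3) / [(1)·(-4)·(-5)]
       = (w^3 - 2w^2 - 9w + 18) / (20)

ℓ_1(w) = (1/20)w^3 - (1/10)w^2 - (9/20)w + 9/10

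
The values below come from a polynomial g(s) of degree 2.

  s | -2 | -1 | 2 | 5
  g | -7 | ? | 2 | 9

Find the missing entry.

-67/14

The 3 known values determine g uniquely (degree ≤ 2).
L_0(-1) = (-3)·(-6)/[(-4)·(-7)] = 9/14
L_1(-1) = (1)·(-6)/[(4)·(-3)] = 1/2
L_2(-1) = (1)·(-3)/[(7)·(3)] = -1/7
Sum: (-7)·(9/14) + 2·(1/2) + 9·(-1/7) = -67/14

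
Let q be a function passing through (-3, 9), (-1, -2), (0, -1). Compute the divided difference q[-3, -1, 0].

q[-3,-1] = (-2 - 9) / (-1 - (-3)) = -11/2
q[-1,0] = (-1 - (-2)) / (0 - (-1)) = 1
q[-3,-1,0] = (1 - (-11/2)) / (0 - (-3)) = 13/6

13/6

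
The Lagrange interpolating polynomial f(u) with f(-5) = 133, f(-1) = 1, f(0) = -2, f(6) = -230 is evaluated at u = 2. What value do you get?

-14

Evaluate each Lagrange basis at u = 2:
L_0(2) = (3)·(2)·(-4)/[(-4)·(-5)·(-11)] = 6/55
L_1(2) = (7)·(2)·(-4)/[(4)·(-1)·(-7)] = -2
L_2(2) = (7)·(3)·(-4)/[(5)·(1)·(-6)] = 14/5
L_3(2) = (7)·(3)·(2)/[(11)·(7)·(6)] = 1/11
Sum: 133·(6/55) + 1·(-2) + (-2)·(14/5) + (-230)·(1/11) = -14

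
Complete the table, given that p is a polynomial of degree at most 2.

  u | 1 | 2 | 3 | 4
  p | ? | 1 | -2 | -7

The 3 known values determine p uniquely (degree ≤ 2).
L_0(1) = (-2)·(-3)/[(-1)·(-2)] = 3
L_1(1) = (-1)·(-3)/[(1)·(-1)] = -3
L_2(1) = (-1)·(-2)/[(2)·(1)] = 1
Sum: 1·(3) + (-2)·(-3) + (-7)·(1) = 2

2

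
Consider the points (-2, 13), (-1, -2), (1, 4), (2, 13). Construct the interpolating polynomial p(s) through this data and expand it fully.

Build the Lagrange basis polynomials:
L_0(s) = (s + 1)(s - 1)(s - 2) / [-12] = -(1/12)s^3 + (1/6)s^2 + (1/12)s - 1/6
L_1(s) = (s + 2)(s - 1)(s - 2) / [6] = (1/6)s^3 - (1/6)s^2 - (2/3)s + 2/3
L_2(s) = (s + 2)(s + 1)(s - 2) / [-6] = -(1/6)s^3 - (1/6)s^2 + (2/3)s + 2/3
L_3(s) = (s + 2)(s + 1)(s - 1) / [12] = (1/12)s^3 + (1/6)s^2 - (1/12)s - 1/6
p(s) = 13·L_0 + (-2)·L_1 + 4·L_2 + 13·L_3
  13·L_0(s) = -(13/12)s^3 + (13/6)s^2 + (13/12)s - 13/6
  (-2)·L_1(s) = -(1/3)s^3 + (1/3)s^2 + (4/3)s - 4/3
  4·L_2(s) = -(2/3)s^3 - (2/3)s^2 + (8/3)s + 8/3
  13·L_3(s) = (13/12)s^3 + (13/6)s^2 - (13/12)s - 13/6
Adding term by term: -s^3 + 4s^2 + 4s - 3

p(s) = -s^3 + 4s^2 + 4s - 3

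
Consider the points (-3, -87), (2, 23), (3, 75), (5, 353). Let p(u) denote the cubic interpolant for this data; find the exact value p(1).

5

Using Newton's divided-difference form:
p[-3,2] = (23 - (-87)) / (2 - (-3)) = 22
p[2,3] = (75 - 23) / (3 - 2) = 52
p[3,5] = (353 - 75) / (5 - 3) = 139
p[-3,2,3] = (52 - 22) / (3 - (-3)) = 5
p[2,3,5] = (139 - 52) / (5 - 2) = 29
p[-3,2,3,5] = (29 - 5) / (5 - (-3)) = 3
p(1) = -87 + 22·(4) + 5·(4)·(-1) + 3·(4)·(-1)·(-2) = 5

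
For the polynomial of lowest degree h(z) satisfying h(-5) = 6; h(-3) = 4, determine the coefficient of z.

L_0(z) = (z + 3) / [-2] = -(1/2)z - 3/2
L_1(z) = (z + 5) / [2] = (1/2)z + 5/2
h(z) = 6·L_0 + 4·L_1
Only the coefficient of z is needed; take it from each L_i and combine:
6·(-1/2) + 4·(1/2) = -1

-1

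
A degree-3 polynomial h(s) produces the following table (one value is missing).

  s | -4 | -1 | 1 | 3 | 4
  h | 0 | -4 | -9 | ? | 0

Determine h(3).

-98/15

The 4 known values determine h uniquely (degree ≤ 3).
Evaluate each Lagrange basis at s = 3:
L_0(3) = (4)·(2)·(-1)/[(-3)·(-5)·(-8)] = 1/15
L_1(3) = (7)·(2)·(-1)/[(3)·(-2)·(-5)] = -7/15
L_2(3) = (7)·(4)·(-1)/[(5)·(2)·(-3)] = 14/15
L_3(3) = (7)·(4)·(2)/[(8)·(5)·(3)] = 7/15
Sum: 0 + (-4)·(-7/15) + (-9)·(14/15) + 0 = -98/15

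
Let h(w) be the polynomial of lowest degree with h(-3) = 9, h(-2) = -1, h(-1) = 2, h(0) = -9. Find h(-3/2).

9/16

L_0(-3/2) = (1/2)·(-1/2)·(-3/2)/[(-1)·(-2)·(-3)] = -1/16
L_1(-3/2) = (3/2)·(-1/2)·(-3/2)/[(1)·(-1)·(-2)] = 9/16
L_2(-3/2) = (3/2)·(1/2)·(-3/2)/[(2)·(1)·(-1)] = 9/16
L_3(-3/2) = (3/2)·(1/2)·(-1/2)/[(3)·(2)·(1)] = -1/16
Sum: 9·(-1/16) + (-1)·(9/16) + 2·(9/16) + (-9)·(-1/16) = 9/16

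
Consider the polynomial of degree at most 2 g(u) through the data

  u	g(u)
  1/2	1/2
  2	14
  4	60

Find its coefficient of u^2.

The leading coefficient equals the top divided difference g[1/2,2,4].
g[1/2,2] = (14 - 1/2) / (2 - 1/2) = 9
g[2,4] = (60 - 14) / (4 - 2) = 23
g[1/2,2,4] = (23 - 9) / (4 - 1/2) = 4

4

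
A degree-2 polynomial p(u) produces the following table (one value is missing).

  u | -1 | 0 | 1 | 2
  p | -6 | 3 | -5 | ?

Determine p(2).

The 3 known values determine p uniquely (degree ≤ 2).
L_0(2) = (2)·(1)/[(-1)·(-2)] = 1
L_1(2) = (3)·(1)/[(1)·(-1)] = -3
L_2(2) = (3)·(2)/[(2)·(1)] = 3
Sum: (-6)·(1) + 3·(-3) + (-5)·(3) = -30

-30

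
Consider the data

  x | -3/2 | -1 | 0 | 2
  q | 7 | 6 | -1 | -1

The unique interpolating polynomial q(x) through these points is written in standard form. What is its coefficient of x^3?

Build the Lagrange basis polynomials:
L_0(x) = (x + 1)x(x - 2) / [-21/8] = -(8/21)x^3 + (8/21)x^2 + (16/21)x
L_1(x) = (x + 3/2)x(x - 2) / [3/2] = (2/3)x^3 - (1/3)x^2 - 2x
L_2(x) = (x + 3/2)(x + 1)(x - 2) / [-3] = -(1/3)x^3 - (1/6)x^2 + (7/6)x + 1
L_3(x) = (x + 3/2)(x + 1)x / [21] = (1/21)x^3 + (5/42)x^2 + (1/14)x
q(x) = 7·L_0 + 6·L_1 + (-1)·L_2 + (-1)·L_3
Only the coefficient of x^3 is needed; take it from each L_i and combine:
7·(-8/21) + 6·(2/3) + (-1)·(-1/3) + (-1)·(1/21) = 34/21

34/21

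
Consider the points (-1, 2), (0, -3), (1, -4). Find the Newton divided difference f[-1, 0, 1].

2

f[-1,0] = (-3 - 2) / (0 - (-1)) = -5
f[0,1] = (-4 - (-3)) / (1 - 0) = -1
f[-1,0,1] = (-1 - (-5)) / (1 - (-1)) = 2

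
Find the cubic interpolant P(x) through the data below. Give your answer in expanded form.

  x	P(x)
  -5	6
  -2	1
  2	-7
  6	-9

P(x) = (79/3696)x^3 + (73/1232)x^2 - (1927/924)x - 997/308

Build the Lagrange basis polynomials:
L_0(x) = (x + 2)(x - 2)(x - 6) / [-231] = -(1/231)x^3 + (2/77)x^2 + (4/231)x - 8/77
L_1(x) = (x + 5)(x - 2)(x - 6) / [96] = (1/96)x^3 - (1/32)x^2 - (7/24)x + 5/8
L_2(x) = (x + 5)(x + 2)(x - 6) / [-112] = -(1/112)x^3 - (1/112)x^2 + (2/7)x + 15/28
L_3(x) = (x + 5)(x + 2)(x - 2) / [352] = (1/352)x^3 + (5/352)x^2 - (1/88)x - 5/88
P(x) = 6·L_0 + 1·L_1 + (-7)·L_2 + (-9)·L_3
  6·L_0(x) = -(2/77)x^3 + (12/77)x^2 + (8/77)x - 48/77
  1·L_1(x) = (1/96)x^3 - (1/32)x^2 - (7/24)x + 5/8
  (-7)·L_2(x) = (1/16)x^3 + (1/16)x^2 - 2x - 15/4
  (-9)·L_3(x) = -(9/352)x^3 - (45/352)x^2 + (9/88)x + 45/88
Adding term by term: (79/3696)x^3 + (73/1232)x^2 - (1927/924)x - 997/308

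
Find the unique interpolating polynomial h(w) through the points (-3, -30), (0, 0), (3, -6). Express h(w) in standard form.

h(w) = -2w^2 + 4w

Build the Lagrange basis polynomials:
L_0(w) = w(w - 3) / [18] = (1/18)w^2 - (1/6)w
L_1(w) = (w + 3)(w - 3) / [-9] = -(1/9)w^2 + 1
L_2(w) = (w + 3)w / [18] = (1/18)w^2 + (1/6)w
h(w) = (-30)·L_0 + 0·L_1 + (-6)·L_2
  (-30)·L_0(w) = -(5/3)w^2 + 5w
  0·L_1(w) = 0
  (-6)·L_2(w) = -(1/3)w^2 - w
Adding term by term: -2w^2 + 4w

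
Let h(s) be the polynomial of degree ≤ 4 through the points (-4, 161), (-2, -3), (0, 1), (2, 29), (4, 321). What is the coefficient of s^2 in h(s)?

-1

L_0(s) = (s + 2)s(s - 2)(s - 4) / [384] = (1/384)s^4 - (1/96)s^3 - (1/96)s^2 + (1/24)s
L_1(s) = (s + 4)s(s - 2)(s - 4) / [-96] = -(1/96)s^4 + (1/48)s^3 + (1/6)s^2 - (1/3)s
L_2(s) = (s + 4)(s + 2)(s - 2)(s - 4) / [64] = (1/64)s^4 - (5/16)s^2 + 1
L_3(s) = (s + 4)(s + 2)s(s - 4) / [-96] = -(1/96)s^4 - (1/48)s^3 + (1/6)s^2 + (1/3)s
L_4(s) = (s + 4)(s + 2)s(s - 2) / [384] = (1/384)s^4 + (1/96)s^3 - (1/96)s^2 - (1/24)s
h(s) = 161·L_0 + (-3)·L_1 + 1·L_2 + 29·L_3 + 321·L_4
Only the coefficient of s^2 is needed; take it from each L_i and combine:
161·(-1/96) + (-3)·(1/6) + 1·(-5/16) + 29·(1/6) + 321·(-1/96) = -1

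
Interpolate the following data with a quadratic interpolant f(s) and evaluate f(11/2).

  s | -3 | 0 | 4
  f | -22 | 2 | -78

-141

L_0(11/2) = (11/2)·(3/2)/[(-3)·(-7)] = 11/28
L_1(11/2) = (17/2)·(3/2)/[(3)·(-4)] = -17/16
L_2(11/2) = (17/2)·(11/2)/[(7)·(4)] = 187/112
Sum: (-22)·(11/28) + 2·(-17/16) + (-78)·(187/112) = -141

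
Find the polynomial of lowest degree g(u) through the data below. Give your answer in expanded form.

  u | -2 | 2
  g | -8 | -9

g(u) = -(1/4)u - 17/2

Build the Lagrange basis polynomials:
L_0(u) = (u - 2) / [-4] = -(1/4)u + 1/2
L_1(u) = (u + 2) / [4] = (1/4)u + 1/2
g(u) = (-8)·L_0 + (-9)·L_1
  (-8)·L_0(u) = 2u - 4
  (-9)·L_1(u) = -(9/4)u - 9/2
Adding term by term: -(1/4)u - 17/2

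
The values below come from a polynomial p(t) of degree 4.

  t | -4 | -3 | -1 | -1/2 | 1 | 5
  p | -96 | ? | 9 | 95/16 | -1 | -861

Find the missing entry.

-5

The 5 known values determine p uniquely (degree ≤ 4).
L_0(-3) = (-2)·(-5/2)·(-4)·(-8)/[(-3)·(-7/2)·(-5)·(-9)] = 64/189
L_1(-3) = (1)·(-5/2)·(-4)·(-8)/[(3)·(-1/2)·(-2)·(-6)] = 40/9
L_2(-3) = (1)·(-2)·(-4)·(-8)/[(7/2)·(1/2)·(-3/2)·(-11/2)] = -1024/231
L_3(-3) = (1)·(-2)·(-5/2)·(-8)/[(5)·(2)·(3/2)·(-4)] = 2/3
L_4(-3) = (1)·(-2)·(-5/2)·(-4)/[(9)·(6)·(11/2)·(4)] = -5/297
Sum: (-96)·(64/189) + 9·(40/9) + 95/16·(-1024/231) + (-1)·(2/3) + (-861)·(-5/297) = -5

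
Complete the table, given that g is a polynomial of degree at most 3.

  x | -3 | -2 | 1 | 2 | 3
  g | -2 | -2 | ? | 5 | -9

46/5

The 4 known values determine g uniquely (degree ≤ 3).
L_0(1) = (3)·(-1)·(-2)/[(-1)·(-5)·(-6)] = -1/5
L_1(1) = (4)·(-1)·(-2)/[(1)·(-4)·(-5)] = 2/5
L_2(1) = (4)·(3)·(-2)/[(5)·(4)·(-1)] = 6/5
L_3(1) = (4)·(3)·(-1)/[(6)·(5)·(1)] = -2/5
Sum: (-2)·(-1/5) + (-2)·(2/5) + 5·(6/5) + (-9)·(-2/5) = 46/5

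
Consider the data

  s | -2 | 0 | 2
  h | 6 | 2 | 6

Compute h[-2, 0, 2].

h[-2,0] = (2 - 6) / (0 - (-2)) = -2
h[0,2] = (6 - 2) / (2 - 0) = 2
h[-2,0,2] = (2 - (-2)) / (2 - (-2)) = 1

1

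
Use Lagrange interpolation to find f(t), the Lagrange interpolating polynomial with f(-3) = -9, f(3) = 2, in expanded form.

Build the Lagrange basis polynomials:
L_0(t) = (t - 3) / [-6] = -(1/6)t + 1/2
L_1(t) = (t + 3) / [6] = (1/6)t + 1/2
f(t) = (-9)·L_0 + 2·L_1
  (-9)·L_0(t) = (3/2)t - 9/2
  2·L_1(t) = (1/3)t + 1
Adding term by term: (11/6)t - 7/2

f(t) = (11/6)t - 7/2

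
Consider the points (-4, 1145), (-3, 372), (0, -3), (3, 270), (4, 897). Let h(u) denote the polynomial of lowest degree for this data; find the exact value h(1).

0

Evaluate each Lagrange basis at u = 1:
L_0(1) = (4)·(1)·(-2)·(-3)/[(-1)·(-4)·(-7)·(-8)] = 3/28
L_1(1) = (5)·(1)·(-2)·(-3)/[(1)·(-3)·(-6)·(-7)] = -5/21
L_2(1) = (5)·(4)·(-2)·(-3)/[(4)·(3)·(-3)·(-4)] = 5/6
L_3(1) = (5)·(4)·(1)·(-3)/[(7)·(6)·(3)·(-1)] = 10/21
L_4(1) = (5)·(4)·(1)·(-2)/[(8)·(7)·(4)·(1)] = -5/28
Sum: 1145·(3/28) + 372·(-5/21) + (-3)·(5/6) + 270·(10/21) + 897·(-5/28) = 0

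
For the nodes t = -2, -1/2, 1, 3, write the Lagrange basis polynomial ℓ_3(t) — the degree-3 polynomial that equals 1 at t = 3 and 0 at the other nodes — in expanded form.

ℓ_3(t) = (t + 2)(t + 1/2)(t - 1) / [(5)·(7/2)·(2)]
       = (t^3 + (3/2)t^2 - (3/2)t - 1) / (35)

ℓ_3(t) = (1/35)t^3 + (3/70)t^2 - (3/70)t - 1/35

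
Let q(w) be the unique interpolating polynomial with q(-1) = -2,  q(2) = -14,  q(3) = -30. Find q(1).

Using Newton's divided-difference form:
q[-1,2] = (-14 - (-2)) / (2 - (-1)) = -4
q[2,3] = (-30 - (-14)) / (3 - 2) = -16
q[-1,2,3] = (-16 - (-4)) / (3 - (-1)) = -3
q(1) = -2 + (-4)·(2) + (-3)·(2)·(-1) = -4

-4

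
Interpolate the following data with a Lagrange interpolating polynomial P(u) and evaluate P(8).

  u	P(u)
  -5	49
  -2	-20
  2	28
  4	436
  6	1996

5860

L_0(8) = (10)·(6)·(4)·(2)/[(-3)·(-7)·(-9)·(-11)] = 160/693
L_1(8) = (13)·(6)·(4)·(2)/[(3)·(-4)·(-6)·(-8)] = -13/12
L_2(8) = (13)·(10)·(4)·(2)/[(7)·(4)·(-2)·(-4)] = 65/14
L_3(8) = (13)·(10)·(6)·(2)/[(9)·(6)·(2)·(-2)] = -65/9
L_4(8) = (13)·(10)·(6)·(4)/[(11)·(8)·(4)·(2)] = 195/44
Sum: 49·(160/693) + (-20)·(-13/12) + 28·(65/14) + 436·(-65/9) + 1996·(195/44) = 5860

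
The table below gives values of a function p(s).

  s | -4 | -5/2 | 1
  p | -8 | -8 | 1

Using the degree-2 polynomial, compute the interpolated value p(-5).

-47/7

Evaluate each Lagrange basis at s = -5:
L_0(-5) = (-5/2)·(-6)/[(-3/2)·(-5)] = 2
L_1(-5) = (-1)·(-6)/[(3/2)·(-7/2)] = -8/7
L_2(-5) = (-1)·(-5/2)/[(5)·(7/2)] = 1/7
Sum: (-8)·(2) + (-8)·(-8/7) + 1·(1/7) = -47/7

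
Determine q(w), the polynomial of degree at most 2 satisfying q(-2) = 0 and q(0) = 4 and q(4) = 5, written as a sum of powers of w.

L_0(w) = w(w - 4) / [12] = (1/12)w^2 - (1/3)w
L_1(w) = (w + 2)(w - 4) / [-8] = -(1/8)w^2 + (1/4)w + 1
L_2(w) = (w + 2)w / [24] = (1/24)w^2 + (1/12)w
q(w) = 0·L_0 + 4·L_1 + 5·L_2
  0·L_0(w) = 0
  4·L_1(w) = -(1/2)w^2 + w + 4
  5·L_2(w) = (5/24)w^2 + (5/12)w
Adding term by term: -(7/24)w^2 + (17/12)w + 4

q(w) = -(7/24)w^2 + (17/12)w + 4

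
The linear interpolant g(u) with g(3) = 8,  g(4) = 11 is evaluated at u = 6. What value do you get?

L_0(6) = (2)/[(-1)] = -2
L_1(6) = (3)/[(1)] = 3
Sum: 8·(-2) + 11·(3) = 17

17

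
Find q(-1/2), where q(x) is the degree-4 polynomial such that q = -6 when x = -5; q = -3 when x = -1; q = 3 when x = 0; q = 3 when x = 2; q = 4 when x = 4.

445/896

Evaluate each Lagrange basis at x = -1/2:
L_0(-1/2) = (1/2)·(-1/2)·(-5/2)·(-9/2)/[(-4)·(-5)·(-7)·(-9)] = -1/448
L_1(-1/2) = (9/2)·(-1/2)·(-5/2)·(-9/2)/[(4)·(-1)·(-3)·(-5)] = 27/64
L_2(-1/2) = (9/2)·(1/2)·(-5/2)·(-9/2)/[(5)·(1)·(-2)·(-4)] = 81/128
L_3(-1/2) = (9/2)·(1/2)·(-1/2)·(-9/2)/[(7)·(3)·(2)·(-2)] = -27/448
L_4(-1/2) = (9/2)·(1/2)·(-1/2)·(-5/2)/[(9)·(5)·(4)·(2)] = 1/128
Sum: (-6)·(-1/448) + (-3)·(27/64) + 3·(81/128) + 3·(-27/448) + 4·(1/128) = 445/896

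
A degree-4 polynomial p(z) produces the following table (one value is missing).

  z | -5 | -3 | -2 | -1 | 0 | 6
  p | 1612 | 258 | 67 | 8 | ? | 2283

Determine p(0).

-3

The 5 known values determine p uniquely (degree ≤ 4).
Evaluate each Lagrange basis at z = 0:
L_0(0) = (3)·(2)·(1)·(-6)/[(-2)·(-3)·(-4)·(-11)] = -3/22
L_1(0) = (5)·(2)·(1)·(-6)/[(2)·(-1)·(-2)·(-9)] = 5/3
L_2(0) = (5)·(3)·(1)·(-6)/[(3)·(1)·(-1)·(-8)] = -15/4
L_3(0) = (5)·(3)·(2)·(-6)/[(4)·(2)·(1)·(-7)] = 45/14
L_4(0) = (5)·(3)·(2)·(1)/[(11)·(9)·(8)·(7)] = 5/924
Sum: 1612·(-3/22) + 258·(5/3) + 67·(-15/4) + 8·(45/14) + 2283·(5/924) = -3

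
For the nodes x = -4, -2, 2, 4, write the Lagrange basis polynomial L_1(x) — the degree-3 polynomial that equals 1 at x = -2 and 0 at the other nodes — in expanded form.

L_1(x) = (1/48)x^3 - (1/24)x^2 - (1/3)x + 2/3

L_1(x) = (x + 4)(x - 2)(x - 4) / [(2)·(-4)·(-6)]
       = (x^3 - 2x^2 - 16x + 32) / (48)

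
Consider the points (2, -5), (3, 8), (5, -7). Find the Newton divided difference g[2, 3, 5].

g[2,3] = (8 - (-5)) / (3 - 2) = 13
g[3,5] = (-7 - 8) / (5 - 3) = -15/2
g[2,3,5] = (-15/2 - 13) / (5 - 2) = -41/6

-41/6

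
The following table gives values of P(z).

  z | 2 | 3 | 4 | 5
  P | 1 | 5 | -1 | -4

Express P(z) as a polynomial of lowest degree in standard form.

P(z) = (13/6)z^3 - (49/2)z^2 + (256/3)z - 89

Newton's divided differences:
P[2,3] = (5 - 1) / (3 - 2) = 4
P[3,4] = (-1 - 5) / (4 - 3) = -6
P[4,5] = (-4 - (-1)) / (5 - 4) = -3
P[2,3,4] = (-6 - 4) / (4 - 2) = -5
P[3,4,5] = (-3 - (-6)) / (5 - 3) = 3/2
P[2,3,4,5] = (3/2 - (-5)) / (5 - 2) = 13/6
P(z) = 1 + 4·(z - 2) + (-5)·(z - 2)(z - 3) + (13/6)·(z - 2)(z - 3)(z - 4)
Expanding: P(z) = (13/6)z^3 - (49/2)z^2 + (256/3)z - 89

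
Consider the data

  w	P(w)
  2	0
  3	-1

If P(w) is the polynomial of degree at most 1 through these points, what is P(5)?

Evaluate each Lagrange basis at w = 5:
L_0(5) = (2)/[(-1)] = -2
L_1(5) = (3)/[(1)] = 3
Sum: 0 + (-1)·(3) = -3

-3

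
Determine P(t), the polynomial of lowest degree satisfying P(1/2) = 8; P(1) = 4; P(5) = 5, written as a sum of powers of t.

L_0(t) = (t - 1)(t - 5) / [9/4] = (4/9)t^2 - (8/3)t + 20/9
L_1(t) = (t - 1/2)(t - 5) / [-2] = -(1/2)t^2 + (11/4)t - 5/4
L_2(t) = (t - 1/2)(t - 1) / [18] = (1/18)t^2 - (1/12)t + 1/36
P(t) = 8·L_0 + 4·L_1 + 5·L_2
  8·L_0(t) = (32/9)t^2 - (64/3)t + 160/9
  4·L_1(t) = -2t^2 + 11t - 5
  5·L_2(t) = (5/18)t^2 - (5/12)t + 5/36
Adding term by term: (11/6)t^2 - (43/4)t + 155/12

P(t) = (11/6)t^2 - (43/4)t + 155/12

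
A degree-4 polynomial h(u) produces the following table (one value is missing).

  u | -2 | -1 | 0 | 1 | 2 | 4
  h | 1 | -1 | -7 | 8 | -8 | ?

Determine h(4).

-726

The 5 known values determine h uniquely (degree ≤ 4).
Evaluate each Lagrange basis at u = 4:
L_0(4) = (5)·(4)·(3)·(2)/[(-1)·(-2)·(-3)·(-4)] = 5
L_1(4) = (6)·(4)·(3)·(2)/[(1)·(-1)·(-2)·(-3)] = -24
L_2(4) = (6)·(5)·(3)·(2)/[(2)·(1)·(-1)·(-2)] = 45
L_3(4) = (6)·(5)·(4)·(2)/[(3)·(2)·(1)·(-1)] = -40
L_4(4) = (6)·(5)·(4)·(3)/[(4)·(3)·(2)·(1)] = 15
Sum: 1·(5) + (-1)·(-24) + (-7)·(45) + 8·(-40) + (-8)·(15) = -726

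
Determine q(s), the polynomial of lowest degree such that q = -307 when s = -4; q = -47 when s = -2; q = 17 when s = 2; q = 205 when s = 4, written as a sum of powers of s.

L_0(s) = (s + 2)(s - 2)(s - 4) / [-96] = -(1/96)s^3 + (1/24)s^2 + (1/24)s - 1/6
L_1(s) = (s + 4)(s - 2)(s - 4) / [48] = (1/48)s^3 - (1/24)s^2 - (1/3)s + 2/3
L_2(s) = (s + 4)(s + 2)(s - 4) / [-48] = -(1/48)s^3 - (1/24)s^2 + (1/3)s + 2/3
L_3(s) = (s + 4)(s + 2)(s - 2) / [96] = (1/96)s^3 + (1/24)s^2 - (1/24)s - 1/6
q(s) = (-307)·L_0 + (-47)·L_1 + 17·L_2 + 205·L_3
  (-307)·L_0(s) = (307/96)s^3 - (307/24)s^2 - (307/24)s + 307/6
  (-47)·L_1(s) = -(47/48)s^3 + (47/24)s^2 + (47/3)s - 94/3
  17·L_2(s) = -(17/48)s^3 - (17/24)s^2 + (17/3)s + 34/3
  205·L_3(s) = (205/96)s^3 + (205/24)s^2 - (205/24)s - 205/6
Adding term by term: 4s^3 - 3s^2 - 3

q(s) = 4s^3 - 3s^2 - 3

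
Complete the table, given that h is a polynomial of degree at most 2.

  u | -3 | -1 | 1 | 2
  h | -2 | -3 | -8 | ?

The 3 known values determine h uniquely (degree ≤ 2).
Evaluate each Lagrange basis at u = 2:
L_0(2) = (3)·(1)/[(-2)·(-4)] = 3/8
L_1(2) = (5)·(1)/[(2)·(-2)] = -5/4
L_2(2) = (5)·(3)/[(4)·(2)] = 15/8
Sum: (-2)·(3/8) + (-3)·(-5/4) + (-8)·(15/8) = -12

-12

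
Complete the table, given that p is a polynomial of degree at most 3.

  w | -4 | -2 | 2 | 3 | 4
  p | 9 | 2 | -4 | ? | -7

-127/24

The 4 known values determine p uniquely (degree ≤ 3).
Evaluate each Lagrange basis at w = 3:
L_0(3) = (5)·(1)·(-1)/[(-2)·(-6)·(-8)] = 5/96
L_1(3) = (7)·(1)·(-1)/[(2)·(-4)·(-6)] = -7/48
L_2(3) = (7)·(5)·(-1)/[(6)·(4)·(-2)] = 35/48
L_3(3) = (7)·(5)·(1)/[(8)·(6)·(2)] = 35/96
Sum: 9·(5/96) + 2·(-7/48) + (-4)·(35/48) + (-7)·(35/96) = -127/24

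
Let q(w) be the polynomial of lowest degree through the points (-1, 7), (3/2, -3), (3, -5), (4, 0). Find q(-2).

34/5

Using Newton's divided-difference form:
q[-1,3/2] = (-3 - 7) / (3/2 - (-1)) = -4
q[3/2,3] = (-5 - (-3)) / (3 - 3/2) = -4/3
q[3,4] = (0 - (-5)) / (4 - 3) = 5
q[-1,3/2,3] = (-4/3 - (-4)) / (3 - (-1)) = 2/3
q[3/2,3,4] = (5 - (-4/3)) / (4 - 3/2) = 38/15
q[-1,3/2,3,4] = (38/15 - 2/3) / (4 - (-1)) = 28/75
q(-2) = 7 + (-4)·(-1) + (2/3)·(-1)·(-7/2) + (28/75)·(-1)·(-7/2)·(-5) = 34/5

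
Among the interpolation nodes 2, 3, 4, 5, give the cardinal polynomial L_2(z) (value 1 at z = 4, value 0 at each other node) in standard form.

L_2(z) = (z - 2)(z - 3)(z - 5) / [(2)·(1)·(-1)]
       = (z^3 - 10z^2 + 31z - 30) / (-2)

L_2(z) = -(1/2)z^3 + 5z^2 - (31/2)z + 15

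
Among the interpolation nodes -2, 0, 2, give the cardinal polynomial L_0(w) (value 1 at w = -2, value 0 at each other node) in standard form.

L_0(w) = w(w - 2) / [(-2)·(-4)]
       = (w^2 - 2w) / (8)

L_0(w) = (1/8)w^2 - (1/4)w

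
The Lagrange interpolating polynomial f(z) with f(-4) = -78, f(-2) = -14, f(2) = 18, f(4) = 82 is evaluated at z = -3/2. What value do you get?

-59/8

Evaluate each Lagrange basis at z = -3/2:
L_0(-3/2) = (1/2)·(-7/2)·(-11/2)/[(-2)·(-6)·(-8)] = -77/768
L_1(-3/2) = (5/2)·(-7/2)·(-11/2)/[(2)·(-4)·(-6)] = 385/384
L_2(-3/2) = (5/2)·(1/2)·(-11/2)/[(6)·(4)·(-2)] = 55/384
L_3(-3/2) = (5/2)·(1/2)·(-7/2)/[(8)·(6)·(2)] = -35/768
Sum: (-78)·(-77/768) + (-14)·(385/384) + 18·(55/384) + 82·(-35/768) = -59/8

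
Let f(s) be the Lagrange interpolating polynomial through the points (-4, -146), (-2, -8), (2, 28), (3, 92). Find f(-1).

L_0(-1) = (1)·(-3)·(-4)/[(-2)·(-6)·(-7)] = -1/7
L_1(-1) = (3)·(-3)·(-4)/[(2)·(-4)·(-5)] = 9/10
L_2(-1) = (3)·(1)·(-4)/[(6)·(4)·(-1)] = 1/2
L_3(-1) = (3)·(1)·(-3)/[(7)·(5)·(1)] = -9/35
Sum: (-146)·(-1/7) + (-8)·(9/10) + 28·(1/2) + 92·(-9/35) = 4

4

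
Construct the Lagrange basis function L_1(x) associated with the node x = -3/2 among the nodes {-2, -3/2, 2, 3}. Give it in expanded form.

L_1(x) = (x + 2)(x - 2)(x - 3) / [(1/2)·(-7/2)·(-9/2)]
       = (x^3 - 3x^2 - 4x + 12) / (63/8)

L_1(x) = (8/63)x^3 - (8/21)x^2 - (32/63)x + 32/21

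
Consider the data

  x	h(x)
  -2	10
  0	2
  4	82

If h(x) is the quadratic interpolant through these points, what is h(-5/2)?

17

Evaluate each Lagrange basis at x = -5/2:
L_0(-5/2) = (-5/2)·(-13/2)/[(-2)·(-6)] = 65/48
L_1(-5/2) = (-1/2)·(-13/2)/[(2)·(-4)] = -13/32
L_2(-5/2) = (-1/2)·(-5/2)/[(6)·(4)] = 5/96
Sum: 10·(65/48) + 2·(-13/32) + 82·(5/96) = 17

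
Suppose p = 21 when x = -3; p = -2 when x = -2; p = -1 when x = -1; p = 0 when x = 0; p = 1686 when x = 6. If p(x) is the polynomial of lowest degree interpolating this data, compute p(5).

Evaluate each Lagrange basis at x = 5:
L_0(5) = (7)·(6)·(5)·(-1)/[(-1)·(-2)·(-3)·(-9)] = -35/9
L_1(5) = (8)·(6)·(5)·(-1)/[(1)·(-1)·(-2)·(-8)] = 15
L_2(5) = (8)·(7)·(5)·(-1)/[(2)·(1)·(-1)·(-7)] = -20
L_3(5) = (8)·(7)·(6)·(-1)/[(3)·(2)·(1)·(-6)] = 28/3
L_4(5) = (8)·(7)·(6)·(5)/[(9)·(8)·(7)·(6)] = 5/9
Sum: 21·(-35/9) + (-2)·(15) + (-1)·(-20) + 0 + 1686·(5/9) = 845

845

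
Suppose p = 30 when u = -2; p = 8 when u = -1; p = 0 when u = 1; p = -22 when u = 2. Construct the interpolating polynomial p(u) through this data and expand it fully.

p(u) = -3u^3 - u + 4

Build the Lagrange basis polynomials:
L_0(u) = (u + 1)(u - 1)(u - 2) / [-12] = -(1/12)u^3 + (1/6)u^2 + (1/12)u - 1/6
L_1(u) = (u + 2)(u - 1)(u - 2) / [6] = (1/6)u^3 - (1/6)u^2 - (2/3)u + 2/3
L_2(u) = (u + 2)(u + 1)(u - 2) / [-6] = -(1/6)u^3 - (1/6)u^2 + (2/3)u + 2/3
L_3(u) = (u + 2)(u + 1)(u - 1) / [12] = (1/12)u^3 + (1/6)u^2 - (1/12)u - 1/6
p(u) = 30·L_0 + 8·L_1 + 0·L_2 + (-22)·L_3
  30·L_0(u) = -(5/2)u^3 + 5u^2 + (5/2)u - 5
  8·L_1(u) = (4/3)u^3 - (4/3)u^2 - (16/3)u + 16/3
  0·L_2(u) = 0
  (-22)·L_3(u) = -(11/6)u^3 - (11/3)u^2 + (11/6)u + 11/3
Adding term by term: -3u^3 - u + 4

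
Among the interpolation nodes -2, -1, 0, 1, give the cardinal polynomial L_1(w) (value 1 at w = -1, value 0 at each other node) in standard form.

L_1(w) = (1/2)w^3 + (1/2)w^2 - w

L_1(w) = (w + 2)w(w - 1) / [(1)·(-1)·(-2)]
       = (w^3 + w^2 - 2w) / (2)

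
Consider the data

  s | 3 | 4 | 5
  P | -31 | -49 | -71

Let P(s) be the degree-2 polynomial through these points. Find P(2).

L_0(2) = (-2)·(-3)/[(-1)·(-2)] = 3
L_1(2) = (-1)·(-3)/[(1)·(-1)] = -3
L_2(2) = (-1)·(-2)/[(2)·(1)] = 1
Sum: (-31)·(3) + (-49)·(-3) + (-71)·(1) = -17

-17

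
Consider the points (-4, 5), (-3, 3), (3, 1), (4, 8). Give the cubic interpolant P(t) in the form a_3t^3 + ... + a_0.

L_0(t) = (t + 3)(t - 3)(t - 4) / [-56] = -(1/56)t^3 + (1/14)t^2 + (9/56)t - 9/14
L_1(t) = (t + 4)(t - 3)(t - 4) / [42] = (1/42)t^3 - (1/14)t^2 - (8/21)t + 8/7
L_2(t) = (t + 4)(t + 3)(t - 4) / [-42] = -(1/42)t^3 - (1/14)t^2 + (8/21)t + 8/7
L_3(t) = (t + 4)(t + 3)(t - 3) / [56] = (1/56)t^3 + (1/14)t^2 - (9/56)t - 9/14
P(t) = 5·L_0 + 3·L_1 + 1·L_2 + 8·L_3
  5·L_0(t) = -(5/56)t^3 + (5/14)t^2 + (45/56)t - 45/14
  3·L_1(t) = (1/14)t^3 - (3/14)t^2 - (8/7)t + 24/7
  1·L_2(t) = -(1/42)t^3 - (1/14)t^2 + (8/21)t + 8/7
  8·L_3(t) = (1/7)t^3 + (4/7)t^2 - (9/7)t - 36/7
Adding term by term: (17/168)t^3 + (9/14)t^2 - (209/168)t - 53/14

P(t) = (17/168)t^3 + (9/14)t^2 - (209/168)t - 53/14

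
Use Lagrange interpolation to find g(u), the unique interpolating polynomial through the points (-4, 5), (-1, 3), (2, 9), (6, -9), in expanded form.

g(u) = -(173/1260)u^3 + (41/1260)u^2 + (1499/630)u + 547/105

L_0(u) = (u + 1)(u - 2)(u - 6) / [-180] = -(1/180)u^3 + (7/180)u^2 - (1/45)u - 1/15
L_1(u) = (u + 4)(u - 2)(u - 6) / [63] = (1/63)u^3 - (4/63)u^2 - (20/63)u + 16/21
L_2(u) = (u + 4)(u + 1)(u - 6) / [-72] = -(1/72)u^3 + (1/72)u^2 + (13/36)u + 1/3
L_3(u) = (u + 4)(u + 1)(u - 2) / [280] = (1/280)u^3 + (3/280)u^2 - (3/140)u - 1/35
g(u) = 5·L_0 + 3·L_1 + 9·L_2 + (-9)·L_3
  5·L_0(u) = -(1/36)u^3 + (7/36)u^2 - (1/9)u - 1/3
  3·L_1(u) = (1/21)u^3 - (4/21)u^2 - (20/21)u + 16/7
  9·L_2(u) = -(1/8)u^3 + (1/8)u^2 + (13/4)u + 3
  (-9)·L_3(u) = -(9/280)u^3 - (27/280)u^2 + (27/140)u + 9/35
Adding term by term: -(173/1260)u^3 + (41/1260)u^2 + (1499/630)u + 547/105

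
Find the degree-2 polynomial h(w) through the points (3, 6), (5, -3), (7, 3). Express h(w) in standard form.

Newton's divided differences:
h[3,5] = (-3 - 6) / (5 - 3) = -9/2
h[5,7] = (3 - (-3)) / (7 - 5) = 3
h[3,5,7] = (3 - (-9/2)) / (7 - 3) = 15/8
h(w) = 6 + (-9/2)·(w - 3) + (15/8)·(w - 3)(w - 5)
Expanding: h(w) = (15/8)w^2 - (39/2)w + 381/8

h(w) = (15/8)w^2 - (39/2)w + 381/8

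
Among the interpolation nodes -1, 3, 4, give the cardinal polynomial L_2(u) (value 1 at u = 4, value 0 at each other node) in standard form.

L_2(u) = (1/5)u^2 - (2/5)u - 3/5

L_2(u) = (u + 1)(u - 3) / [(5)·(1)]
       = (u^2 - 2u - 3) / (5)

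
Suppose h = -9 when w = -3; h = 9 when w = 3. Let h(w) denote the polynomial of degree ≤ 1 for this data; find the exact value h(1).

3

Evaluate each Lagrange basis at w = 1:
L_0(1) = (-2)/[(-6)] = 1/3
L_1(1) = (4)/[(6)] = 2/3
Sum: (-9)·(1/3) + 9·(2/3) = 3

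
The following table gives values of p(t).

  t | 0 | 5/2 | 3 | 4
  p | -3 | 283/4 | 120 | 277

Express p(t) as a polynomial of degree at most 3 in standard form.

L_0(t) = (t - 5/2)(t - 3)(t - 4) / [-30] = -(1/30)t^3 + (19/60)t^2 - (59/60)t + 1
L_1(t) = t(t - 3)(t - 4) / [15/8] = (8/15)t^3 - (56/15)t^2 + (32/5)t
L_2(t) = t(t - 5/2)(t - 4) / [-3/2] = -(2/3)t^3 + (13/3)t^2 - (20/3)t
L_3(t) = t(t - 5/2)(t - 3) / [6] = (1/6)t^3 - (11/12)t^2 + (5/4)t
p(t) = (-3)·L_0 + (283/4)·L_1 + 120·L_2 + 277·L_3
  (-3)·L_0(t) = (1/10)t^3 - (19/20)t^2 + (59/20)t - 3
  (283/4)·L_1(t) = (566/15)t^3 - (3962/15)t^2 + (2264/5)t
  120·L_2(t) = -80t^3 + 520t^2 - 800t
  277·L_3(t) = (277/6)t^3 - (3047/12)t^2 + (1385/4)t
Adding term by term: 4t^3 + t^2 + 2t - 3

p(t) = 4t^3 + t^2 + 2t - 3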